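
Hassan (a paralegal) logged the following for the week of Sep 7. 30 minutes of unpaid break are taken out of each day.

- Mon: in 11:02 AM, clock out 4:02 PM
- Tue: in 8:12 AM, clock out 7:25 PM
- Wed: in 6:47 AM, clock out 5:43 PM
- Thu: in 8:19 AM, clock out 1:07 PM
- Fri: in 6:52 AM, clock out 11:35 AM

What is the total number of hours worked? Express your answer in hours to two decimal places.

Mon: 11:02 AM–4:02 PM = 5 h 0 min; less 30 min break → 4 h 30 min
Tue: 8:12 AM–7:25 PM = 11 h 13 min; less 30 min break → 10 h 43 min
Wed: 6:47 AM–5:43 PM = 10 h 56 min; less 30 min break → 10 h 26 min
Thu: 8:19 AM–1:07 PM = 4 h 48 min; less 30 min break → 4 h 18 min
Fri: 6:52 AM–11:35 AM = 4 h 43 min; less 30 min break → 4 h 13 min
Total: 4 h 30 min + 10 h 43 min + 10 h 26 min + 4 h 18 min + 4 h 13 min = 34 h 10 min.

34.17 hours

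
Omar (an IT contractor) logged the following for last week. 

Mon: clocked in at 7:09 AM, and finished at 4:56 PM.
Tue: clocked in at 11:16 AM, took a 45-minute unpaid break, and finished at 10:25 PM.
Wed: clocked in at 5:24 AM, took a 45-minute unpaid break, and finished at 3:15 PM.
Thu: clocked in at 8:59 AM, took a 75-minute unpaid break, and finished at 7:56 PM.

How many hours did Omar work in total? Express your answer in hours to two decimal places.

Mon: 7:09 AM–4:56 PM = 9 h 47 min
Tue: 11:16 AM–10:25 PM = 11 h 9 min; less 45 min break → 10 h 24 min
Wed: 5:24 AM–3:15 PM = 9 h 51 min; less 45 min break → 9 h 6 min
Thu: 8:59 AM–7:56 PM = 10 h 57 min; less 75 min break → 9 h 42 min
Total: 9 h 47 min + 10 h 24 min + 9 h 6 min + 9 h 42 min = 38 h 59 min.

38.98 hours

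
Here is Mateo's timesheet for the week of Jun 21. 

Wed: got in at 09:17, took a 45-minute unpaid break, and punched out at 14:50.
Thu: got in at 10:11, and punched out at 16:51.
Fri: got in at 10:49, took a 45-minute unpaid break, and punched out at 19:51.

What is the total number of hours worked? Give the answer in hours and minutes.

Wed: 09:17–14:50 = 5 h 33 min; less 45 min break → 4 h 48 min
Thu: 10:11–16:51 = 6 h 40 min
Fri: 10:49–19:51 = 9 h 2 min; less 45 min break → 8 h 17 min
Total: 4 h 48 min + 6 h 40 min + 8 h 17 min = 19 h 45 min.

19 h 45 min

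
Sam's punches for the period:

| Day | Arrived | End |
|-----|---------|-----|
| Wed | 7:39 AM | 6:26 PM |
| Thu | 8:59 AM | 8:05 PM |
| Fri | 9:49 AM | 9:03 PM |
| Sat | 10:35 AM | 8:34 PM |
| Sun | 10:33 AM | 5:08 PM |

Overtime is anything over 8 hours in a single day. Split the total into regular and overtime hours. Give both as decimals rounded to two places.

Wed: 7:39 AM–6:26 PM = 10 h 47 min
Thu: 8:59 AM–8:05 PM = 11 h 6 min
Fri: 9:49 AM–9:03 PM = 11 h 14 min
Sat: 10:35 AM–8:34 PM = 9 h 59 min
Sun: 10:33 AM–5:08 PM = 6 h 35 min
Wed reg 8 h 0 min / OT 2 h 47 min; Thu reg 8 h 0 min / OT 3 h 6 min; Fri reg 8 h 0 min / OT 3 h 14 min; Sat reg 8 h 0 min / OT 1 h 59 min; Sun reg 6 h 35 min / OT 0 h 0 min.
Totals: regular 38 h 35 min, overtime 11 h 6 min.

Regular 38.58 hours, overtime 11.10 hours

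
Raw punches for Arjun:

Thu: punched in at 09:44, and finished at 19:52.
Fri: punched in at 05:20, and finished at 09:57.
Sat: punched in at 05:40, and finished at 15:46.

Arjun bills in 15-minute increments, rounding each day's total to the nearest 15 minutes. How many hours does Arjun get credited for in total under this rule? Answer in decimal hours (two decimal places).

24.75 hours

Thu: 09:44–19:52 = 10 h 8 min → rounds to 10 h 15 min
Fri: 05:20–09:57 = 4 h 37 min → rounds to 4 h 30 min
Sat: 05:40–15:46 = 10 h 6 min → rounds to 10 h 0 min
Total credited: 24 h 45 min.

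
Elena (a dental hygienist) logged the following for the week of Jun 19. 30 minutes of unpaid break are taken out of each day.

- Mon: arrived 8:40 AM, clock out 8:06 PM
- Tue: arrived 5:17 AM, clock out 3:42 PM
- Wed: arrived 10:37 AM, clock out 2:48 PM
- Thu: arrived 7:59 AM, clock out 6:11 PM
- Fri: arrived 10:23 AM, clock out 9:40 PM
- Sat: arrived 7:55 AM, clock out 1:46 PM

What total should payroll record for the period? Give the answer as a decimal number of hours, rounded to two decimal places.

Mon: 8:40 AM–8:06 PM = 11 h 26 min; less 30 min break → 10 h 56 min
Tue: 5:17 AM–3:42 PM = 10 h 25 min; less 30 min break → 9 h 55 min
Wed: 10:37 AM–2:48 PM = 4 h 11 min; less 30 min break → 3 h 41 min
Thu: 7:59 AM–6:11 PM = 10 h 12 min; less 30 min break → 9 h 42 min
Fri: 10:23 AM–9:40 PM = 11 h 17 min; less 30 min break → 10 h 47 min
Sat: 7:55 AM–1:46 PM = 5 h 51 min; less 30 min break → 5 h 21 min
Total: 10 h 56 min + 9 h 55 min + 3 h 41 min + 9 h 42 min + 10 h 47 min + 5 h 21 min = 50 h 22 min.

50.37 hours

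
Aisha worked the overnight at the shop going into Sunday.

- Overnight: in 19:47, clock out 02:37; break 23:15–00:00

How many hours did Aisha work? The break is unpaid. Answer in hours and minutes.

Overnight: 19:47 → midnight = 4 h 13 min; midnight → 02:37 = 2 h 37 min; span 6 h 50 min; less 45 min break → 6 h 5 min

6 h 5 min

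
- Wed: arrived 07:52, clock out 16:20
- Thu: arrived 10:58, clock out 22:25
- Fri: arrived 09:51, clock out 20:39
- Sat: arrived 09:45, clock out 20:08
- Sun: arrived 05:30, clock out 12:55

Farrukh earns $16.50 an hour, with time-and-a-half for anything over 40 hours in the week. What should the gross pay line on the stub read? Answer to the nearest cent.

$870.79

Wed: 07:52–16:20 = 8 h 28 min
Thu: 10:58–22:25 = 11 h 27 min
Fri: 09:51–20:39 = 10 h 48 min
Sat: 09:45–20:08 = 10 h 23 min
Sun: 05:30–12:55 = 7 h 25 min
Total worked: 48 h 31 min = 2911 min.
Regular 40 h 0 min = 2400 min at $16.50/h; overtime 8 h 31 min = 511 min at $24.75/h.
Pay = (2400 × $16.50 + 511 × $24.75) ÷ 60 = $870.79.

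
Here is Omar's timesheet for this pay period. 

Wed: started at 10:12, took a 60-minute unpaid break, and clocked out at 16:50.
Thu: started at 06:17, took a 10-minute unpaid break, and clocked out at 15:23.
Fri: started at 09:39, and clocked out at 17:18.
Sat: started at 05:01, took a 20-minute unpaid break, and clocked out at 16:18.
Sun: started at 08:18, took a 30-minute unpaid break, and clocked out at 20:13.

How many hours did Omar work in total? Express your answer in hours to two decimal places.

Wed: 10:12–16:50 = 6 h 38 min; less 60 min break → 5 h 38 min
Thu: 06:17–15:23 = 9 h 6 min; less 10 min break → 8 h 56 min
Fri: 09:39–17:18 = 7 h 39 min
Sat: 05:01–16:18 = 11 h 17 min; less 20 min break → 10 h 57 min
Sun: 08:18–20:13 = 11 h 55 min; less 30 min break → 11 h 25 min
Total: 5 h 38 min + 8 h 56 min + 7 h 39 min + 10 h 57 min + 11 h 25 min = 44 h 35 min.

44.58 hours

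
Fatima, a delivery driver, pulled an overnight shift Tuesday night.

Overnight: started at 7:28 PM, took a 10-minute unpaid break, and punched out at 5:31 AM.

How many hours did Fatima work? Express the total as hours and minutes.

9 h 53 min

Overnight: 7:28 PM → midnight = 4 h 32 min; midnight → 5:31 AM = 5 h 31 min; span 10 h 3 min; less 10 min break → 9 h 53 min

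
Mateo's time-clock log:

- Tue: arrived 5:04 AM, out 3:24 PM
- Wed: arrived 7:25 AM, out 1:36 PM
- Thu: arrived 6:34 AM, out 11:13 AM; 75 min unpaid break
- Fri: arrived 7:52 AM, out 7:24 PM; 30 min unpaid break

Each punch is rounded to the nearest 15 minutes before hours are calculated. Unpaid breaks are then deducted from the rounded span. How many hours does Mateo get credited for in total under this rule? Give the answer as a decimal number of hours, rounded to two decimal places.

Tue: in 5:04 AM→5:00 AM, out 3:24 PM→3:30 PM; 10 h 30 min
Wed: in 7:25 AM→7:30 AM, out 1:36 PM→1:30 PM; 6 h 0 min
Thu: in 6:34 AM→6:30 AM, out 11:13 AM→11:15 AM; 4 h 45 min − 75 min = 3 h 30 min
Fri: in 7:52 AM→7:45 AM, out 7:24 PM→7:30 PM; 11 h 45 min − 30 min = 11 h 15 min
Total credited: 31 h 15 min.

31.25 hours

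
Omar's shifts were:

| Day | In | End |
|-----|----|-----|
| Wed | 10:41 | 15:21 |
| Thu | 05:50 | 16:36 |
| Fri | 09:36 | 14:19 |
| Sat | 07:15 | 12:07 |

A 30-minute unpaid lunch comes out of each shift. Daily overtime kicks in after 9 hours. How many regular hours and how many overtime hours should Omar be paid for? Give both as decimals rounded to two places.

Regular 21.75 hours, overtime 1.27 hours

Wed: 10:41–15:21 = 4 h 40 min; less 30 min break → 4 h 10 min
Thu: 05:50–16:36 = 10 h 46 min; less 30 min break → 10 h 16 min
Fri: 09:36–14:19 = 4 h 43 min; less 30 min break → 4 h 13 min
Sat: 07:15–12:07 = 4 h 52 min; less 30 min break → 4 h 22 min
Wed reg 4 h 10 min / OT 0 h 0 min; Thu reg 9 h 0 min / OT 1 h 16 min; Fri reg 4 h 13 min / OT 0 h 0 min; Sat reg 4 h 22 min / OT 0 h 0 min.
Totals: regular 21 h 45 min, overtime 1 h 16 min.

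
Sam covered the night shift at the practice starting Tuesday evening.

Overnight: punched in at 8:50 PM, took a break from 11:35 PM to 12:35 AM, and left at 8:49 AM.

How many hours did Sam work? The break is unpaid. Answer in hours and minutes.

10 h 59 min

Overnight: 8:50 PM → midnight = 3 h 10 min; midnight → 8:49 AM = 8 h 49 min; span 11 h 59 min; less 60 min break → 10 h 59 min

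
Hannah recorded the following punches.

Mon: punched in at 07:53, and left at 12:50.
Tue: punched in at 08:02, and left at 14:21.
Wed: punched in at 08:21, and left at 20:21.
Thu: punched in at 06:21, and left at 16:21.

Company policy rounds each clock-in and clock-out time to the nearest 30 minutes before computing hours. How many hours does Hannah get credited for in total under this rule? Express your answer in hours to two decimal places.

33.50 hours

Mon: in 07:53→08:00, out 12:50→13:00; 5 h 0 min
Tue: in 08:02→08:00, out 14:21→14:30; 6 h 30 min
Wed: in 08:21→08:30, out 20:21→20:30; 12 h 0 min
Thu: in 06:21→06:30, out 16:21→16:30; 10 h 0 min
Total credited: 33 h 30 min.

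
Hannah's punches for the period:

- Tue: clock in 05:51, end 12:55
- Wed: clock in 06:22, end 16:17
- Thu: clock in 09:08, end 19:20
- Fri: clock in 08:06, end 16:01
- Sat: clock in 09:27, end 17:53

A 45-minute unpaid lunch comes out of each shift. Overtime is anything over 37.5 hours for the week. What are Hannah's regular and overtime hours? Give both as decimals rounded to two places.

Tue: 05:51–12:55 = 7 h 4 min; less 45 min break → 6 h 19 min
Wed: 06:22–16:17 = 9 h 55 min; less 45 min break → 9 h 10 min
Thu: 09:08–19:20 = 10 h 12 min; less 45 min break → 9 h 27 min
Fri: 08:06–16:01 = 7 h 55 min; less 45 min break → 7 h 10 min
Sat: 09:27–17:53 = 8 h 26 min; less 45 min break → 7 h 41 min
Total worked: 39 h 47 min = 39.78 h.
Threshold 37.5 h → overtime 2 h 17 min, regular 37 h 30 min.

Regular 37.50 hours, overtime 2.28 hours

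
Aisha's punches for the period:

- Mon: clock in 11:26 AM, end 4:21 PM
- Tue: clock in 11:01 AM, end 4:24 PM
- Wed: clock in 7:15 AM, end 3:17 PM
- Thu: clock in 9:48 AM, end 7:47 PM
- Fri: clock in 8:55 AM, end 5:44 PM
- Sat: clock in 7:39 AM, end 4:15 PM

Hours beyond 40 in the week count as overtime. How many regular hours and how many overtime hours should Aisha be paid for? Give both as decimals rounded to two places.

Mon: 11:26 AM–4:21 PM = 4 h 55 min
Tue: 11:01 AM–4:24 PM = 5 h 23 min
Wed: 7:15 AM–3:17 PM = 8 h 2 min
Thu: 9:48 AM–7:47 PM = 9 h 59 min
Fri: 8:55 AM–5:44 PM = 8 h 49 min
Sat: 7:39 AM–4:15 PM = 8 h 36 min
Total worked: 45 h 44 min = 45.73 h.
Threshold 40 h → overtime 5 h 44 min, regular 40 h 0 min.

Regular 40.00 hours, overtime 5.73 hours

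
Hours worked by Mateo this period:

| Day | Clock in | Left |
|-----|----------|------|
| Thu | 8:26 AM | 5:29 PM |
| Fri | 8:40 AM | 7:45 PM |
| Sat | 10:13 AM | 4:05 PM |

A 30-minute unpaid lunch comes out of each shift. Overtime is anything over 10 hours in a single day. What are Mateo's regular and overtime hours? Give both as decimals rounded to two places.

Regular 23.92 hours, overtime 0.58 hours

Thu: 8:26 AM–5:29 PM = 9 h 3 min; less 30 min break → 8 h 33 min
Fri: 8:40 AM–7:45 PM = 11 h 5 min; less 30 min break → 10 h 35 min
Sat: 10:13 AM–4:05 PM = 5 h 52 min; less 30 min break → 5 h 22 min
Thu reg 8 h 33 min / OT 0 h 0 min; Fri reg 10 h 0 min / OT 0 h 35 min; Sat reg 5 h 22 min / OT 0 h 0 min.
Totals: regular 23 h 55 min, overtime 0 h 35 min.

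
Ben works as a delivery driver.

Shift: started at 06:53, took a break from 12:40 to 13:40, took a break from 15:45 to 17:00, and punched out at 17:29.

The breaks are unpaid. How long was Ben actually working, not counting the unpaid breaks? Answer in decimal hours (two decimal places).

Shift: 06:53–17:29 = 10 h 36 min; less 135 min break → 8 h 21 min

8.35 hours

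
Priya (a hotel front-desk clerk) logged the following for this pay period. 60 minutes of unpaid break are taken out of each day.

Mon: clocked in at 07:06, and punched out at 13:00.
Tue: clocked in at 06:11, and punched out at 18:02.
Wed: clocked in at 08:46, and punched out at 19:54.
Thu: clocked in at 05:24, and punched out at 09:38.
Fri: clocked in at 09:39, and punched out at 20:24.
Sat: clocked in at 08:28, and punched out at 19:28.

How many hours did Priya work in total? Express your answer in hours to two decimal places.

48.87 hours

Mon: 07:06–13:00 = 5 h 54 min; less 60 min break → 4 h 54 min
Tue: 06:11–18:02 = 11 h 51 min; less 60 min break → 10 h 51 min
Wed: 08:46–19:54 = 11 h 8 min; less 60 min break → 10 h 8 min
Thu: 05:24–09:38 = 4 h 14 min; less 60 min break → 3 h 14 min
Fri: 09:39–20:24 = 10 h 45 min; less 60 min break → 9 h 45 min
Sat: 08:28–19:28 = 11 h 0 min; less 60 min break → 10 h 0 min
Total: 4 h 54 min + 10 h 51 min + 10 h 8 min + 3 h 14 min + 9 h 45 min + 10 h 0 min = 48 h 52 min.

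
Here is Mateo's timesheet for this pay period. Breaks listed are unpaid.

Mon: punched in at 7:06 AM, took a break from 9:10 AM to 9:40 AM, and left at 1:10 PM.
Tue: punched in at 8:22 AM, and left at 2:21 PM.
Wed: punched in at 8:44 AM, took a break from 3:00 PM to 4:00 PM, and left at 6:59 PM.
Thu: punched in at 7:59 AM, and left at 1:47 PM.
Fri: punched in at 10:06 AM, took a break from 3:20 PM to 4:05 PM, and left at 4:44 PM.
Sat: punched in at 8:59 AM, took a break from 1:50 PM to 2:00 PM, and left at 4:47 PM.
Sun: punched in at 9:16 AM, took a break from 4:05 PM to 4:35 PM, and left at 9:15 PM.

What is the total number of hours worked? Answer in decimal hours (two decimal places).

51.60 hours

Mon: 7:06 AM–1:10 PM = 6 h 4 min; less 30 min break → 5 h 34 min
Tue: 8:22 AM–2:21 PM = 5 h 59 min
Wed: 8:44 AM–6:59 PM = 10 h 15 min; less 60 min break → 9 h 15 min
Thu: 7:59 AM–1:47 PM = 5 h 48 min
Fri: 10:06 AM–4:44 PM = 6 h 38 min; less 45 min break → 5 h 53 min
Sat: 8:59 AM–4:47 PM = 7 h 48 min; less 10 min break → 7 h 38 min
Sun: 9:16 AM–9:15 PM = 11 h 59 min; less 30 min break → 11 h 29 min
Total: 5 h 34 min + 5 h 59 min + 9 h 15 min + 5 h 48 min + 5 h 53 min + 7 h 38 min + 11 h 29 min = 51 h 36 min.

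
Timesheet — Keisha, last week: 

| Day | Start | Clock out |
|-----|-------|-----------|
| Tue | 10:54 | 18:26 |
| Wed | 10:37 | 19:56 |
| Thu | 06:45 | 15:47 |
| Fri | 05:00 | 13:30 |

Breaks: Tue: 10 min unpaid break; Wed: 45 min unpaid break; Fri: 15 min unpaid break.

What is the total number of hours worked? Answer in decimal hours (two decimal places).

33.22 hours

Tue: 10:54–18:26 = 7 h 32 min; less 10 min break → 7 h 22 min
Wed: 10:37–19:56 = 9 h 19 min; less 45 min break → 8 h 34 min
Thu: 06:45–15:47 = 9 h 2 min
Fri: 05:00–13:30 = 8 h 30 min; less 15 min break → 8 h 15 min
Total: 7 h 22 min + 8 h 34 min + 9 h 2 min + 8 h 15 min = 33 h 13 min.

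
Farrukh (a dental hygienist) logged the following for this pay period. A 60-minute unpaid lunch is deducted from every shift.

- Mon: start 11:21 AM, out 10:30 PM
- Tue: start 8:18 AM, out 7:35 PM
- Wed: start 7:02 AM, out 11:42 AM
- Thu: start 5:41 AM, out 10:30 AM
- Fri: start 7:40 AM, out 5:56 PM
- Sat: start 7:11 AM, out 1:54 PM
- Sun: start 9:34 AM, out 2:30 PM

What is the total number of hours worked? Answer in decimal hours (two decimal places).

Mon: 11:21 AM–10:30 PM = 11 h 9 min; less 60 min break → 10 h 9 min
Tue: 8:18 AM–7:35 PM = 11 h 17 min; less 60 min break → 10 h 17 min
Wed: 7:02 AM–11:42 AM = 4 h 40 min; less 60 min break → 3 h 40 min
Thu: 5:41 AM–10:30 AM = 4 h 49 min; less 60 min break → 3 h 49 min
Fri: 7:40 AM–5:56 PM = 10 h 16 min; less 60 min break → 9 h 16 min
Sat: 7:11 AM–1:54 PM = 6 h 43 min; less 60 min break → 5 h 43 min
Sun: 9:34 AM–2:30 PM = 4 h 56 min; less 60 min break → 3 h 56 min
Total: 10 h 9 min + 10 h 17 min + 3 h 40 min + 3 h 49 min + 9 h 16 min + 5 h 43 min + 3 h 56 min = 46 h 50 min.

46.83 hours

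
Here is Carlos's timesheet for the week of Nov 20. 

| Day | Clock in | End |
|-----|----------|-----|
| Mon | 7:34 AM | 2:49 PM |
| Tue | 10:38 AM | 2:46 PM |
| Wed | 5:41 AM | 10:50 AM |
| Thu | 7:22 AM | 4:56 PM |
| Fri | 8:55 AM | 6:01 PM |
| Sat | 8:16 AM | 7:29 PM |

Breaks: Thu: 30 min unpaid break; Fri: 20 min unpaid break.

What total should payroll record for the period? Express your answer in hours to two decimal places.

45.58 hours

Mon: 7:34 AM–2:49 PM = 7 h 15 min
Tue: 10:38 AM–2:46 PM = 4 h 8 min
Wed: 5:41 AM–10:50 AM = 5 h 9 min
Thu: 7:22 AM–4:56 PM = 9 h 34 min; less 30 min break → 9 h 4 min
Fri: 8:55 AM–6:01 PM = 9 h 6 min; less 20 min break → 8 h 46 min
Sat: 8:16 AM–7:29 PM = 11 h 13 min
Total: 7 h 15 min + 4 h 8 min + 5 h 9 min + 9 h 4 min + 8 h 46 min + 11 h 13 min = 45 h 35 min.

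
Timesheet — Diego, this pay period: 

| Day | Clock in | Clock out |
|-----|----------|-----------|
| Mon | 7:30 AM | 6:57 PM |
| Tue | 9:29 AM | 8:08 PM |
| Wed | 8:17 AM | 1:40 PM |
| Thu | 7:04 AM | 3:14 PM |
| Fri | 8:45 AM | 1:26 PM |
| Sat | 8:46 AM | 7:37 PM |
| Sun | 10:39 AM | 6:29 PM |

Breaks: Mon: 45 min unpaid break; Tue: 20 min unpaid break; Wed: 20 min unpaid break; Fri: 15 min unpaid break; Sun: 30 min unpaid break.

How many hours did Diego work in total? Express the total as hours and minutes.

56 h 51 min

Mon: 7:30 AM–6:57 PM = 11 h 27 min; less 45 min break → 10 h 42 min
Tue: 9:29 AM–8:08 PM = 10 h 39 min; less 20 min break → 10 h 19 min
Wed: 8:17 AM–1:40 PM = 5 h 23 min; less 20 min break → 5 h 3 min
Thu: 7:04 AM–3:14 PM = 8 h 10 min
Fri: 8:45 AM–1:26 PM = 4 h 41 min; less 15 min break → 4 h 26 min
Sat: 8:46 AM–7:37 PM = 10 h 51 min
Sun: 10:39 AM–6:29 PM = 7 h 50 min; less 30 min break → 7 h 20 min
Total: 10 h 42 min + 10 h 19 min + 5 h 3 min + 8 h 10 min + 4 h 26 min + 10 h 51 min + 7 h 20 min = 56 h 51 min.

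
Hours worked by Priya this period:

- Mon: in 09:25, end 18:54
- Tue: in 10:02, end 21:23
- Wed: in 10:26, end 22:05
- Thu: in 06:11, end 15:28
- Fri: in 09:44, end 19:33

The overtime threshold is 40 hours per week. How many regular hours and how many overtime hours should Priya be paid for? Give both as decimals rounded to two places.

Regular 40.00 hours, overtime 11.58 hours

Mon: 09:25–18:54 = 9 h 29 min
Tue: 10:02–21:23 = 11 h 21 min
Wed: 10:26–22:05 = 11 h 39 min
Thu: 06:11–15:28 = 9 h 17 min
Fri: 09:44–19:33 = 9 h 49 min
Total worked: 51 h 35 min = 51.58 h.
Threshold 40 h → overtime 11 h 35 min, regular 40 h 0 min.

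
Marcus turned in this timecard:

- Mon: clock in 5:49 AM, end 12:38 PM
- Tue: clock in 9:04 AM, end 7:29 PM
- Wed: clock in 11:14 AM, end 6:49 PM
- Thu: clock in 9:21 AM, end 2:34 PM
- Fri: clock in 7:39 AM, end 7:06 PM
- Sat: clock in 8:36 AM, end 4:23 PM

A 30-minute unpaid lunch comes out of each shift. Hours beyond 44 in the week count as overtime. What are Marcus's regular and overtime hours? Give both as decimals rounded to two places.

Mon: 5:49 AM–12:38 PM = 6 h 49 min; less 30 min break → 6 h 19 min
Tue: 9:04 AM–7:29 PM = 10 h 25 min; less 30 min break → 9 h 55 min
Wed: 11:14 AM–6:49 PM = 7 h 35 min; less 30 min break → 7 h 5 min
Thu: 9:21 AM–2:34 PM = 5 h 13 min; less 30 min break → 4 h 43 min
Fri: 7:39 AM–7:06 PM = 11 h 27 min; less 30 min break → 10 h 57 min
Sat: 8:36 AM–4:23 PM = 7 h 47 min; less 30 min break → 7 h 17 min
Total worked: 46 h 16 min = 46.27 h.
Threshold 44 h → overtime 2 h 16 min, regular 44 h 0 min.

Regular 44.00 hours, overtime 2.27 hours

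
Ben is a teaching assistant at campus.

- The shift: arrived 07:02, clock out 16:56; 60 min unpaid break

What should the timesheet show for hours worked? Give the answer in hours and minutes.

The shift: 07:02–16:56 = 9 h 54 min; less 60 min break → 8 h 54 min

8 h 54 min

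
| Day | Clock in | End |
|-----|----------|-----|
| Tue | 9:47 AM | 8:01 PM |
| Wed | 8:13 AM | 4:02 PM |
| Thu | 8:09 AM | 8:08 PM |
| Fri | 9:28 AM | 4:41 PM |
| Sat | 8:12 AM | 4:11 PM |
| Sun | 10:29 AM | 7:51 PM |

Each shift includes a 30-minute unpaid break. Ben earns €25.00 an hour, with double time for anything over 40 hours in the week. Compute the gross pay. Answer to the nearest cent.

€1580.00

Tue: 9:47 AM–8:01 PM = 10 h 14 min; less 30 min break → 9 h 44 min
Wed: 8:13 AM–4:02 PM = 7 h 49 min; less 30 min break → 7 h 19 min
Thu: 8:09 AM–8:08 PM = 11 h 59 min; less 30 min break → 11 h 29 min
Fri: 9:28 AM–4:41 PM = 7 h 13 min; less 30 min break → 6 h 43 min
Sat: 8:12 AM–4:11 PM = 7 h 59 min; less 30 min break → 7 h 29 min
Sun: 10:29 AM–7:51 PM = 9 h 22 min; less 30 min break → 8 h 52 min
Total worked: 51 h 36 min = 3096 min.
Regular 40 h 0 min = 2400 min at €25.00/h; overtime 11 h 36 min = 696 min at €50.00/h.
Pay = (2400 × €25.00 + 696 × €50.00) ÷ 60 = €1580.00.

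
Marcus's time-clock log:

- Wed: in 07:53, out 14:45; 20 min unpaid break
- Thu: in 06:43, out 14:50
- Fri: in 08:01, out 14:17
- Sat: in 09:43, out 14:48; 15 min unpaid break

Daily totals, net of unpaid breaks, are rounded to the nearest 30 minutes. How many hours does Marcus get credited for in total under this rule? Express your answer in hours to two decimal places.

26.00 hours

Wed: 07:53–14:45 = 6 h 52 min − 20 min = 6 h 32 min → rounds to 6 h 30 min
Thu: 06:43–14:50 = 8 h 7 min → rounds to 8 h 0 min
Fri: 08:01–14:17 = 6 h 16 min → rounds to 6 h 30 min
Sat: 09:43–14:48 = 5 h 5 min − 15 min = 4 h 50 min → rounds to 5 h 0 min
Total credited: 26 h 0 min.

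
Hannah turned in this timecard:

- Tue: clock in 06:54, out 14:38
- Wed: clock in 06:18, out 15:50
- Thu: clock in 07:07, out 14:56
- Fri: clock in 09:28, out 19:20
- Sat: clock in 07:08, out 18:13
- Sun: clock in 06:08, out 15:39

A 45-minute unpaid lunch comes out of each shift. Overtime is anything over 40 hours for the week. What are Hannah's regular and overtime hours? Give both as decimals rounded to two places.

Tue: 06:54–14:38 = 7 h 44 min; less 45 min break → 6 h 59 min
Wed: 06:18–15:50 = 9 h 32 min; less 45 min break → 8 h 47 min
Thu: 07:07–14:56 = 7 h 49 min; less 45 min break → 7 h 4 min
Fri: 09:28–19:20 = 9 h 52 min; less 45 min break → 9 h 7 min
Sat: 07:08–18:13 = 11 h 5 min; less 45 min break → 10 h 20 min
Sun: 06:08–15:39 = 9 h 31 min; less 45 min break → 8 h 46 min
Total worked: 51 h 3 min = 51.05 h.
Threshold 40 h → overtime 11 h 3 min, regular 40 h 0 min.

Regular 40.00 hours, overtime 11.05 hours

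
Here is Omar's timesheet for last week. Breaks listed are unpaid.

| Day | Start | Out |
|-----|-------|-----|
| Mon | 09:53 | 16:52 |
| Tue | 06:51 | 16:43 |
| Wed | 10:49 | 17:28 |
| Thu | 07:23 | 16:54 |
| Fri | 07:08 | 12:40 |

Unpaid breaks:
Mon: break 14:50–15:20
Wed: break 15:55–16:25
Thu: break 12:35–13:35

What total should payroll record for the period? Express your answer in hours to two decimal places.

Mon: 09:53–16:52 = 6 h 59 min; less 30 min break → 6 h 29 min
Tue: 06:51–16:43 = 9 h 52 min
Wed: 10:49–17:28 = 6 h 39 min; less 30 min break → 6 h 9 min
Thu: 07:23–16:54 = 9 h 31 min; less 60 min break → 8 h 31 min
Fri: 07:08–12:40 = 5 h 32 min
Total: 6 h 29 min + 9 h 52 min + 6 h 9 min + 8 h 31 min + 5 h 32 min = 36 h 33 min.

36.55 hours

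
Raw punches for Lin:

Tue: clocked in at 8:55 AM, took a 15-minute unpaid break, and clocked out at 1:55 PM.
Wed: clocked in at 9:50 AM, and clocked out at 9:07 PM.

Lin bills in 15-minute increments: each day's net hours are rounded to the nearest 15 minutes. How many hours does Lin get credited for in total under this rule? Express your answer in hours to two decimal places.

Tue: 8:55 AM–1:55 PM = 5 h 0 min − 15 min = 4 h 45 min → rounds to 4 h 45 min
Wed: 9:50 AM–9:07 PM = 11 h 17 min → rounds to 11 h 15 min
Total credited: 16 h 0 min.

16.00 hours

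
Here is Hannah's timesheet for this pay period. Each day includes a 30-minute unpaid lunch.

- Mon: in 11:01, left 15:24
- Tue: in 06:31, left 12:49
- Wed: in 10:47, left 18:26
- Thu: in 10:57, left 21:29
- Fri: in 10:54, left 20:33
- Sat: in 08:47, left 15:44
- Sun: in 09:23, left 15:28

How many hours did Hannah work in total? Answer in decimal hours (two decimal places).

48.05 hours

Mon: 11:01–15:24 = 4 h 23 min; less 30 min break → 3 h 53 min
Tue: 06:31–12:49 = 6 h 18 min; less 30 min break → 5 h 48 min
Wed: 10:47–18:26 = 7 h 39 min; less 30 min break → 7 h 9 min
Thu: 10:57–21:29 = 10 h 32 min; less 30 min break → 10 h 2 min
Fri: 10:54–20:33 = 9 h 39 min; less 30 min break → 9 h 9 min
Sat: 08:47–15:44 = 6 h 57 min; less 30 min break → 6 h 27 min
Sun: 09:23–15:28 = 6 h 5 min; less 30 min break → 5 h 35 min
Total: 3 h 53 min + 5 h 48 min + 7 h 9 min + 10 h 2 min + 9 h 9 min + 6 h 27 min + 5 h 35 min = 48 h 3 min.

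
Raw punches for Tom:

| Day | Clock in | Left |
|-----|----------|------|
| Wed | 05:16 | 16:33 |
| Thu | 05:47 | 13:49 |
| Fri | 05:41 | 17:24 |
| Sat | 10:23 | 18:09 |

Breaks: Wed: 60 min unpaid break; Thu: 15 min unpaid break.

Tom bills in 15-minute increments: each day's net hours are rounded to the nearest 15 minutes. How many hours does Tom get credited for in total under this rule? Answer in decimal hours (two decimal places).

37.50 hours

Wed: 05:16–16:33 = 11 h 17 min − 60 min = 10 h 17 min → rounds to 10 h 15 min
Thu: 05:47–13:49 = 8 h 2 min − 15 min = 7 h 47 min → rounds to 7 h 45 min
Fri: 05:41–17:24 = 11 h 43 min → rounds to 11 h 45 min
Sat: 10:23–18:09 = 7 h 46 min → rounds to 7 h 45 min
Total credited: 37 h 30 min.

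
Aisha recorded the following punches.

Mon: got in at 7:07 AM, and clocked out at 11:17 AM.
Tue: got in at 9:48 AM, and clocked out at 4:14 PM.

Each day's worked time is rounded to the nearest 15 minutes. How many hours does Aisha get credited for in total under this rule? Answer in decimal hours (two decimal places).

Mon: 7:07 AM–11:17 AM = 4 h 10 min → rounds to 4 h 15 min
Tue: 9:48 AM–4:14 PM = 6 h 26 min → rounds to 6 h 30 min
Total credited: 10 h 45 min.

10.75 hours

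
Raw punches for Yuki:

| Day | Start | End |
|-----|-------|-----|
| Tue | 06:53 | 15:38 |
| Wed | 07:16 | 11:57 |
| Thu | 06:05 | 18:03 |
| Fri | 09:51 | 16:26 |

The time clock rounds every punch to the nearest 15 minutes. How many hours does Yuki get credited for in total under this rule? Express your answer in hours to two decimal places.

32.25 hours

Tue: in 06:53→07:00, out 15:38→15:45; 8 h 45 min
Wed: in 07:16→07:15, out 11:57→12:00; 4 h 45 min
Thu: in 06:05→06:00, out 18:03→18:00; 12 h 0 min
Fri: in 09:51→09:45, out 16:26→16:30; 6 h 45 min
Total credited: 32 h 15 min.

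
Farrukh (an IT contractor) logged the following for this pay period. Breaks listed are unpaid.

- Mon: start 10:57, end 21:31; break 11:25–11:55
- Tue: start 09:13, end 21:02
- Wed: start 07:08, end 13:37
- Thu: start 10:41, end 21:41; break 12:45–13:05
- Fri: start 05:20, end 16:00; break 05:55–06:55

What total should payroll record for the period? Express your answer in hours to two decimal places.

48.70 hours

Mon: 10:57–21:31 = 10 h 34 min; less 30 min break → 10 h 4 min
Tue: 09:13–21:02 = 11 h 49 min
Wed: 07:08–13:37 = 6 h 29 min
Thu: 10:41–21:41 = 11 h 0 min; less 20 min break → 10 h 40 min
Fri: 05:20–16:00 = 10 h 40 min; less 60 min break → 9 h 40 min
Total: 10 h 4 min + 11 h 49 min + 6 h 29 min + 10 h 40 min + 9 h 40 min = 48 h 42 min.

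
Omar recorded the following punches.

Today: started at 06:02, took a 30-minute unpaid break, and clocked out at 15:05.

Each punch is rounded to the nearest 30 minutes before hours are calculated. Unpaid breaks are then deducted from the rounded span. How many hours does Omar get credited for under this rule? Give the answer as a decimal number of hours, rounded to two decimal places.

8.50 hours

Today: in 06:02→06:00, out 15:05→15:00; 9 h 0 min − 30 min = 8 h 30 min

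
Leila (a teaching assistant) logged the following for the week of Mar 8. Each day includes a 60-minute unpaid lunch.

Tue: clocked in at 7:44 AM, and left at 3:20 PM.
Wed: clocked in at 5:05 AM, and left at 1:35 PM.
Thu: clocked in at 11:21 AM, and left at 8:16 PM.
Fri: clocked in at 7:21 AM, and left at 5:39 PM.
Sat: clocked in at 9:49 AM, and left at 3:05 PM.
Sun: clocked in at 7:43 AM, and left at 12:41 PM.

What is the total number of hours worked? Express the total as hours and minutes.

Tue: 7:44 AM–3:20 PM = 7 h 36 min; less 60 min break → 6 h 36 min
Wed: 5:05 AM–1:35 PM = 8 h 30 min; less 60 min break → 7 h 30 min
Thu: 11:21 AM–8:16 PM = 8 h 55 min; less 60 min break → 7 h 55 min
Fri: 7:21 AM–5:39 PM = 10 h 18 min; less 60 min break → 9 h 18 min
Sat: 9:49 AM–3:05 PM = 5 h 16 min; less 60 min break → 4 h 16 min
Sun: 7:43 AM–12:41 PM = 4 h 58 min; less 60 min break → 3 h 58 min
Total: 6 h 36 min + 7 h 30 min + 7 h 55 min + 9 h 18 min + 4 h 16 min + 3 h 58 min = 39 h 33 min.

39 h 33 min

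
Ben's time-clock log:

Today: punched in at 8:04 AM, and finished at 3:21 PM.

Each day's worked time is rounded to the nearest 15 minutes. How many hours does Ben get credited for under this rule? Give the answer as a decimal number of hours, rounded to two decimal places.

Today: 8:04 AM–3:21 PM = 7 h 17 min → rounds to 7 h 15 min

7.25 hours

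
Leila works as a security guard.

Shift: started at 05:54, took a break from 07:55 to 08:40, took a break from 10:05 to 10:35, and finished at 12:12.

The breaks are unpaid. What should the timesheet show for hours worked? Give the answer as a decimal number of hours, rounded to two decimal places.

5.05 hours

Shift: 05:54–12:12 = 6 h 18 min; less 75 min break → 5 h 3 min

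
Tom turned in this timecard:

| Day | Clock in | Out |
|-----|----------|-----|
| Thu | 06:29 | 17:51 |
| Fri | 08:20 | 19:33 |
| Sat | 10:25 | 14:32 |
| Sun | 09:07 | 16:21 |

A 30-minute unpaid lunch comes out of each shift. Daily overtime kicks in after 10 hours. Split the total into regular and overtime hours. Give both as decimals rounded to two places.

Regular 30.35 hours, overtime 1.58 hours

Thu: 06:29–17:51 = 11 h 22 min; less 30 min break → 10 h 52 min
Fri: 08:20–19:33 = 11 h 13 min; less 30 min break → 10 h 43 min
Sat: 10:25–14:32 = 4 h 7 min; less 30 min break → 3 h 37 min
Sun: 09:07–16:21 = 7 h 14 min; less 30 min break → 6 h 44 min
Thu reg 10 h 0 min / OT 0 h 52 min; Fri reg 10 h 0 min / OT 0 h 43 min; Sat reg 3 h 37 min / OT 0 h 0 min; Sun reg 6 h 44 min / OT 0 h 0 min.
Totals: regular 30 h 21 min, overtime 1 h 35 min.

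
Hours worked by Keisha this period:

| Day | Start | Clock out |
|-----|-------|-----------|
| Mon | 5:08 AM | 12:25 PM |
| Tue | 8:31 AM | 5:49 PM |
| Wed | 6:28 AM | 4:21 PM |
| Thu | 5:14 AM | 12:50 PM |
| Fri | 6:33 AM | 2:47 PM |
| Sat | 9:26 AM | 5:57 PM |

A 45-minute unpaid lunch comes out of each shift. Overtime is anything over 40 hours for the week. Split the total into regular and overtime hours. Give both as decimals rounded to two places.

Mon: 5:08 AM–12:25 PM = 7 h 17 min; less 45 min break → 6 h 32 min
Tue: 8:31 AM–5:49 PM = 9 h 18 min; less 45 min break → 8 h 33 min
Wed: 6:28 AM–4:21 PM = 9 h 53 min; less 45 min break → 9 h 8 min
Thu: 5:14 AM–12:50 PM = 7 h 36 min; less 45 min break → 6 h 51 min
Fri: 6:33 AM–2:47 PM = 8 h 14 min; less 45 min break → 7 h 29 min
Sat: 9:26 AM–5:57 PM = 8 h 31 min; less 45 min break → 7 h 46 min
Total worked: 46 h 19 min = 46.32 h.
Threshold 40 h → overtime 6 h 19 min, regular 40 h 0 min.

Regular 40.00 hours, overtime 6.32 hours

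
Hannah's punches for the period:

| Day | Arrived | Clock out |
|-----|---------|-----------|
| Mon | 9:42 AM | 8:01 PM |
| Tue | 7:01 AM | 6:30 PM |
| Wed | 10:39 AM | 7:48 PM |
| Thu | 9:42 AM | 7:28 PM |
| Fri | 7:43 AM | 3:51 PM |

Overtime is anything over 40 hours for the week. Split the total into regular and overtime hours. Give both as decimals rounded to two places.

Mon: 9:42 AM–8:01 PM = 10 h 19 min
Tue: 7:01 AM–6:30 PM = 11 h 29 min
Wed: 10:39 AM–7:48 PM = 9 h 9 min
Thu: 9:42 AM–7:28 PM = 9 h 46 min
Fri: 7:43 AM–3:51 PM = 8 h 8 min
Total worked: 48 h 51 min = 48.85 h.
Threshold 40 h → overtime 8 h 51 min, regular 40 h 0 min.

Regular 40.00 hours, overtime 8.85 hours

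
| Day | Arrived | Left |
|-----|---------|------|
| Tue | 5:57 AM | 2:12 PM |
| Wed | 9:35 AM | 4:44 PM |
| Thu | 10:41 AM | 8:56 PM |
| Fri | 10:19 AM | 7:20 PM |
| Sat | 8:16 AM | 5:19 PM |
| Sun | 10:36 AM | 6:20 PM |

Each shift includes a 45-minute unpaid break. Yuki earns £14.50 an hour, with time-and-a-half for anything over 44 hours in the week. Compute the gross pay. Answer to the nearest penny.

£702.16

Tue: 5:57 AM–2:12 PM = 8 h 15 min; less 45 min break → 7 h 30 min
Wed: 9:35 AM–4:44 PM = 7 h 9 min; less 45 min break → 6 h 24 min
Thu: 10:41 AM–8:56 PM = 10 h 15 min; less 45 min break → 9 h 30 min
Fri: 10:19 AM–7:20 PM = 9 h 1 min; less 45 min break → 8 h 16 min
Sat: 8:16 AM–5:19 PM = 9 h 3 min; less 45 min break → 8 h 18 min
Sun: 10:36 AM–6:20 PM = 7 h 44 min; less 45 min break → 6 h 59 min
Total worked: 46 h 57 min = 2817 min.
Regular 44 h 0 min = 2640 min at £14.50/h; overtime 2 h 57 min = 177 min at £21.75/h.
Pay = (2640 × £14.50 + 177 × £21.75) ÷ 60 = £702.16.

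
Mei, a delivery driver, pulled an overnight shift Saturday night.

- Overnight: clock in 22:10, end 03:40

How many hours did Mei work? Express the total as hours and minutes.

5 h 30 min

Overnight: 22:10 → midnight = 1 h 50 min; midnight → 03:40 = 3 h 40 min; span 5 h 30 min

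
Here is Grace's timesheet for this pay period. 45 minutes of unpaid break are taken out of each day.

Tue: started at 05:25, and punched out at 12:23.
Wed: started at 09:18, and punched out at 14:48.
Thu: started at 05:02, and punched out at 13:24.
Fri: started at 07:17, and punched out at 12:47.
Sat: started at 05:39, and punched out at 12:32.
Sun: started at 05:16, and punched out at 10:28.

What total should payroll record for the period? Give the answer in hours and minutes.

Tue: 05:25–12:23 = 6 h 58 min; less 45 min break → 6 h 13 min
Wed: 09:18–14:48 = 5 h 30 min; less 45 min break → 4 h 45 min
Thu: 05:02–13:24 = 8 h 22 min; less 45 min break → 7 h 37 min
Fri: 07:17–12:47 = 5 h 30 min; less 45 min break → 4 h 45 min
Sat: 05:39–12:32 = 6 h 53 min; less 45 min break → 6 h 8 min
Sun: 05:16–10:28 = 5 h 12 min; less 45 min break → 4 h 27 min
Total: 6 h 13 min + 4 h 45 min + 7 h 37 min + 4 h 45 min + 6 h 8 min + 4 h 27 min = 33 h 55 min.

33 h 55 min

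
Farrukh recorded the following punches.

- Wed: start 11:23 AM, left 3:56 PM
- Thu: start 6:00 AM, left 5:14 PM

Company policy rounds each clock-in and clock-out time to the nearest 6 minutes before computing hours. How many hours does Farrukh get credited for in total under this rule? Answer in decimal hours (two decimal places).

15.70 hours

Wed: in 11:23 AM→11:24 AM, out 3:56 PM→3:54 PM; 4 h 30 min
Thu: in 6:00 AM→6:00 AM, out 5:14 PM→5:12 PM; 11 h 12 min
Total credited: 15 h 42 min.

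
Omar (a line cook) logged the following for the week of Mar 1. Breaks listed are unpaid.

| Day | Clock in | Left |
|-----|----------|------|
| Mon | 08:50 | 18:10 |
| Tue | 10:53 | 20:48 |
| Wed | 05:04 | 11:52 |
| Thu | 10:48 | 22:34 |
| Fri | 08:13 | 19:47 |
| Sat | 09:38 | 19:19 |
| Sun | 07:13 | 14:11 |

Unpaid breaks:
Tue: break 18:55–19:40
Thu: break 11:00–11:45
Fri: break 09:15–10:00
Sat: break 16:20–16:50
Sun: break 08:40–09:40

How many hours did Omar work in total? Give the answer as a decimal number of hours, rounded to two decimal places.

Mon: 08:50–18:10 = 9 h 20 min
Tue: 10:53–20:48 = 9 h 55 min; less 45 min break → 9 h 10 min
Wed: 05:04–11:52 = 6 h 48 min
Thu: 10:48–22:34 = 11 h 46 min; less 45 min break → 11 h 1 min
Fri: 08:13–19:47 = 11 h 34 min; less 45 min break → 10 h 49 min
Sat: 09:38–19:19 = 9 h 41 min; less 30 min break → 9 h 11 min
Sun: 07:13–14:11 = 6 h 58 min; less 60 min break → 5 h 58 min
Total: 9 h 20 min + 9 h 10 min + 6 h 48 min + 11 h 1 min + 10 h 49 min + 9 h 11 min + 5 h 58 min = 62 h 17 min.

62.28 hours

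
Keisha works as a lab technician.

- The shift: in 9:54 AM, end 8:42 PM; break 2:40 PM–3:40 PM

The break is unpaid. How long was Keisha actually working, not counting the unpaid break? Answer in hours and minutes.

The shift: 9:54 AM–8:42 PM = 10 h 48 min; less 60 min break → 9 h 48 min

9 h 48 min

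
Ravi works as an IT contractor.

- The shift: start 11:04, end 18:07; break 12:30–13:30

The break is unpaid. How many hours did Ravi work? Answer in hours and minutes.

The shift: 11:04–18:07 = 7 h 3 min; less 60 min break → 6 h 3 min

6 h 3 min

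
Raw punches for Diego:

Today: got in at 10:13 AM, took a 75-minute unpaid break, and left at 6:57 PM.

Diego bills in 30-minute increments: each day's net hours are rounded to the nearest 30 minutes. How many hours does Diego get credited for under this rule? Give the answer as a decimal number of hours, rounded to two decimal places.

7.50 hours

Today: 10:13 AM–6:57 PM = 8 h 44 min − 75 min = 7 h 29 min → rounds to 7 h 30 min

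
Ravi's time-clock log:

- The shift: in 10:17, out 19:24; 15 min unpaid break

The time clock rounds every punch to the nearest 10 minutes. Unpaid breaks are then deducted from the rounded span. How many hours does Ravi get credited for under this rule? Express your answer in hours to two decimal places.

The shift: in 10:17→10:20, out 19:24→19:20; 9 h 0 min − 15 min = 8 h 45 min

8.75 hours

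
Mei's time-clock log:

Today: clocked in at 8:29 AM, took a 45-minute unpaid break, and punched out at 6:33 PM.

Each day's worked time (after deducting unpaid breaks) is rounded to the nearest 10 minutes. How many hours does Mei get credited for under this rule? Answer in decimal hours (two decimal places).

Today: 8:29 AM–6:33 PM = 10 h 4 min − 45 min = 9 h 19 min → rounds to 9 h 20 min

9.33 hours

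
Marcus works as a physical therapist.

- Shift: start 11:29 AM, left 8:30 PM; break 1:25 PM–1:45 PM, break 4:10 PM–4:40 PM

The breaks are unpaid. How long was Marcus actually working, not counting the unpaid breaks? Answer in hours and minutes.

8 h 11 min

Shift: 11:29 AM–8:30 PM = 9 h 1 min; less 50 min break → 8 h 11 min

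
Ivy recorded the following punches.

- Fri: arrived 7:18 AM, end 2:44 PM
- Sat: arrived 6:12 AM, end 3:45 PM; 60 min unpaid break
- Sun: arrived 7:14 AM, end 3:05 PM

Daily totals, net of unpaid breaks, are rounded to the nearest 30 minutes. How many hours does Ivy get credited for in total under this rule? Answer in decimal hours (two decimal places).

Fri: 7:18 AM–2:44 PM = 7 h 26 min → rounds to 7 h 30 min
Sat: 6:12 AM–3:45 PM = 9 h 33 min − 60 min = 8 h 33 min → rounds to 8 h 30 min
Sun: 7:14 AM–3:05 PM = 7 h 51 min → rounds to 8 h 0 min
Total credited: 24 h 0 min.

24.00 hours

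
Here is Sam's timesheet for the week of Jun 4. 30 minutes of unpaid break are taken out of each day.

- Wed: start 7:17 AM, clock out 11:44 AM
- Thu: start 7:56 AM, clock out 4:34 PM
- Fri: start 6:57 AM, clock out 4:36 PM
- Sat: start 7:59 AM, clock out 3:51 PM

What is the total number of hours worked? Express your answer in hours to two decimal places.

Wed: 7:17 AM–11:44 AM = 4 h 27 min; less 30 min break → 3 h 57 min
Thu: 7:56 AM–4:34 PM = 8 h 38 min; less 30 min break → 8 h 8 min
Fri: 6:57 AM–4:36 PM = 9 h 39 min; less 30 min break → 9 h 9 min
Sat: 7:59 AM–3:51 PM = 7 h 52 min; less 30 min break → 7 h 22 min
Total: 3 h 57 min + 8 h 8 min + 9 h 9 min + 7 h 22 min = 28 h 36 min.

28.60 hours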